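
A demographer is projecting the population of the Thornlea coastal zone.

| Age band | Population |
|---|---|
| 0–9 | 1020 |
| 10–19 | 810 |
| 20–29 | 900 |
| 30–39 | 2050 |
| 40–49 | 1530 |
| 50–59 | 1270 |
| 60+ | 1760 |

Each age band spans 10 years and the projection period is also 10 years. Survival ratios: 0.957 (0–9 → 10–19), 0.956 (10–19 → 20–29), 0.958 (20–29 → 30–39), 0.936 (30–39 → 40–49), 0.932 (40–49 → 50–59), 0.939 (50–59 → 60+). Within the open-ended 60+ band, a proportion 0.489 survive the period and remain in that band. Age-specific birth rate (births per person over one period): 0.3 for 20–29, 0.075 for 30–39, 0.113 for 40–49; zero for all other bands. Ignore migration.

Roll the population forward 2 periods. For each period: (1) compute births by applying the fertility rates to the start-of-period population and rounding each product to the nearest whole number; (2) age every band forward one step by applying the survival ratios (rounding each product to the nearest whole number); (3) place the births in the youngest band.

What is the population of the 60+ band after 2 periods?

— Period 1 —
Births: 900 * 0.3 = 270  |  2050 * 0.075 = 154  |  1530 * 0.113 = 173 ⇒ total 597
10–19: 1020 * 0.957 = 976
20–29: 810 * 0.956 = 774
30–39: 900 * 0.958 = 862
40–49: 2050 * 0.936 = 1919
50–59: 1530 * 0.932 = 1426
60+: 1270 * 0.939 + 1760 * 0.489 = 1193 + 861 = 2054
→ [597, 976, 774, 862, 1919, 1426, 2054]
— Period 2 —
Births: 774 * 0.3 = 232  |  862 * 0.075 = 65  |  1919 * 0.113 = 217 ⇒ total 514
10–19: 597 * 0.957 = 571
20–29: 976 * 0.956 = 933
30–39: 774 * 0.958 = 741
40–49: 862 * 0.936 = 807
50–59: 1919 * 0.932 = 1789
60+: 1426 * 0.939 + 2054 * 0.489 = 1339 + 1004 = 2343
→ [514, 571, 933, 741, 807, 1789, 2343]

2343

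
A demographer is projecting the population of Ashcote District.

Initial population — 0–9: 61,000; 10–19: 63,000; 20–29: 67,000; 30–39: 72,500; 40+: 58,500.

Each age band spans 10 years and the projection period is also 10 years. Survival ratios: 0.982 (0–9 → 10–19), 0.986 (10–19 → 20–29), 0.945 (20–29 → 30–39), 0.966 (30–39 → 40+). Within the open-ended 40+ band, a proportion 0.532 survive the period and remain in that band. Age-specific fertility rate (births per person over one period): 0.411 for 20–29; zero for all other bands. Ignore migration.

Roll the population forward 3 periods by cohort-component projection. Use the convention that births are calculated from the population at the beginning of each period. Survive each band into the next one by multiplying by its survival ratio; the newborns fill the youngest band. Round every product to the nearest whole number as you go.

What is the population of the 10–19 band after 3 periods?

Period 1:
Births: 67000 × 0.411 = 27537
10–19: 61000 × 0.982 = 59902
20–29: 63000 × 0.986 = 62118
30–39: 67000 × 0.945 = 63315
40+: 72500 × 0.966 + 58500 × 0.532 = 70035 + 31122 = 101157
Giving 27537 / 59902 / 62118 / 63315 / 101157.
Period 2:
Births: 62118 × 0.411 = 25530
10–19: 27537 × 0.982 = 27041
20–29: 59902 × 0.986 = 59063
30–39: 62118 × 0.945 = 58702
40+: 63315 × 0.966 + 101157 × 0.532 = 61162 + 53816 = 114978
Giving 25530 / 27041 / 59063 / 58702 / 114978.
Period 3:
Births: 59063 × 0.411 = 24275
10–19: 25530 × 0.982 = 25070
20–29: 27041 × 0.986 = 26662
30–39: 59063 × 0.945 = 55815
40+: 58702 × 0.966 + 114978 × 0.532 = 56706 + 61168 = 117874
Giving 24275 / 25070 / 26662 / 55815 / 117874.

25070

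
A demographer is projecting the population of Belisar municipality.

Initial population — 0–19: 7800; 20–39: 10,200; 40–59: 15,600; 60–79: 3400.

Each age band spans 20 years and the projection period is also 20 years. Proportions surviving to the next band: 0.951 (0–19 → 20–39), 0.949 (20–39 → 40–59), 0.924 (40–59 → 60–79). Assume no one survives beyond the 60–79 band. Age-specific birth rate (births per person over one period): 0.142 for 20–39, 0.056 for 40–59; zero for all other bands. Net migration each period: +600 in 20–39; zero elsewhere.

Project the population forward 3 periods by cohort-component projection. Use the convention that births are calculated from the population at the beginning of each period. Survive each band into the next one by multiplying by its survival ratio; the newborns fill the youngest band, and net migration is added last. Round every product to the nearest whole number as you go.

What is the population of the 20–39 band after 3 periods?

After projecting period 1:
Births: 10200 × 0.142 = 1448  |  15600 × 0.056 = 874 — total 2322
20–39: 7800 × 0.951 = 7418
40–59: 10200 × 0.949 = 9680
60–79: 15600 × 0.924 = 14414
Net migration: 20–39 + 600 → 8018
Population now: 0–19=2322, 20–39=8018, 40–59=9680, 60–79=14414
After projecting period 2:
Births: 8018 × 0.142 = 1139  |  9680 × 0.056 = 542 — total 1681
20–39: 2322 × 0.951 = 2208
40–59: 8018 × 0.949 = 7609
60–79: 9680 × 0.924 = 8944
Net migration: 20–39 + 600 → 2808
Population now: 0–19=1681, 20–39=2808, 40–59=7609, 60–79=8944
After projecting period 3:
Births: 2808 × 0.142 = 399  |  7609 × 0.056 = 426 — total 825
20–39: 1681 × 0.951 = 1599
40–59: 2808 × 0.949 = 2665
60–79: 7609 × 0.924 = 7031
Net migration: 20–39 + 600 → 2199
Population now: 0–19=825, 20–39=2199, 40–59=2665, 60–79=7031

2199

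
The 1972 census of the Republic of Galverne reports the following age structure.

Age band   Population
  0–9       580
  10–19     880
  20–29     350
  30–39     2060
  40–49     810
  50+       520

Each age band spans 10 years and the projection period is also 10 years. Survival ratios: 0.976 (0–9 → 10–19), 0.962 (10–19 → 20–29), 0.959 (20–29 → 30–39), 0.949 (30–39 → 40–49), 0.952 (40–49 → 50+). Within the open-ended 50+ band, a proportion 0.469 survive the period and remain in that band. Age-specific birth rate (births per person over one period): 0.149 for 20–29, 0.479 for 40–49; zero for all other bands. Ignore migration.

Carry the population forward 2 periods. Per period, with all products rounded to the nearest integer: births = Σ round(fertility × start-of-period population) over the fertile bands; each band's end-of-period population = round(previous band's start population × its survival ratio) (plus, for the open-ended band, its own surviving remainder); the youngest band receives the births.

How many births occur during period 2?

Numbering the bands 1..6 from youngest to oldest:
After projecting period 1:
Births: 350 * 0.149 = 52  |  810 * 0.479 = 388 → total 440
Band 2: 580 * 0.976 = 566
Band 3: 880 * 0.962 = 847
Band 4: 350 * 0.959 = 336
Band 5: 2060 * 0.949 = 1955
Band 6: 810 * 0.952 + 520 * 0.469 = 771 + 244 = 1015
→ [440, 566, 847, 336, 1955, 1015]
After projecting period 2:
Births: 847 * 0.149 = 126  |  1955 * 0.479 = 936 → total 1062
Band 2: 440 * 0.976 = 429
Band 3: 566 * 0.962 = 544
Band 4: 847 * 0.959 = 812
Band 5: 336 * 0.949 = 319
Band 6: 1955 * 0.952 + 1015 * 0.469 = 1861 + 476 = 2337
→ [1062, 429, 544, 812, 319, 2337]

1062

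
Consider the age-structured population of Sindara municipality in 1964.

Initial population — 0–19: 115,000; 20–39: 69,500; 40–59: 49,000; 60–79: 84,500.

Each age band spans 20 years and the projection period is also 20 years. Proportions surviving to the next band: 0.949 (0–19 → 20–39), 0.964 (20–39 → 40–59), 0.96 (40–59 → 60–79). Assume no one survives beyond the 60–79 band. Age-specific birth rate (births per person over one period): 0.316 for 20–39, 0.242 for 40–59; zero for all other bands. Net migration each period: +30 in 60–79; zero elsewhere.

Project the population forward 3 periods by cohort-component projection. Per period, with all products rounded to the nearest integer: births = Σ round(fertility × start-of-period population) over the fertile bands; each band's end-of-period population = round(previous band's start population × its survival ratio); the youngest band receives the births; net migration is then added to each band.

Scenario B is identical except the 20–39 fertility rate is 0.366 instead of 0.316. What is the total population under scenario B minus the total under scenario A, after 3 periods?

— Period 1 —
Births: 69500 * 0.316 = 21962  |  49000 * 0.242 = 11858 → total 33820
20–39: 115000 * 0.949 = 109135
40–59: 69500 * 0.964 = 66998
60–79: 49000 * 0.96 = 47040
Net migration: 60–79 + 30 → 47070
Population now: 0–19=33820, 20–39=109135, 40–59=66998, 60–79=47070
— Period 2 —
Births: 109135 * 0.316 = 34487  |  66998 * 0.242 = 16214 → total 50701
20–39: 33820 * 0.949 = 32095
40–59: 109135 * 0.964 = 105206
60–79: 66998 * 0.96 = 64318
Net migration: 60–79 + 30 → 64348
Population now: 0–19=50701, 20–39=32095, 40–59=105206, 60–79=64348
— Period 3 —
Births: 32095 * 0.316 = 10142  |  105206 * 0.242 = 25460 → total 35602
20–39: 50701 * 0.949 = 48115
40–59: 32095 * 0.964 = 30940
60–79: 105206 * 0.96 = 100998
Net migration: 60–79 + 30 → 101028
Population now: 0–19=35602, 20–39=48115, 40–59=30940, 60–79=101028
Scenario A total after 3 periods: 215685
Scenario B projection —
— Period 1 —
Births: 69500 * 0.366 = 25437  |  49000 * 0.242 = 11858 → total 37295
20–39: 115000 * 0.949 = 109135
40–59: 69500 * 0.964 = 66998
60–79: 49000 * 0.96 = 47040
Net migration: 60–79 + 30 → 47070
Population now: 0–19=37295, 20–39=109135, 40–59=66998, 60–79=47070
— Period 2 —
Births: 109135 * 0.366 = 39943  |  66998 * 0.242 = 16214 → total 56157
20–39: 37295 * 0.949 = 35393
40–59: 109135 * 0.964 = 105206
60–79: 66998 * 0.96 = 64318
Net migration: 60–79 + 30 → 64348
Population now: 0–19=56157, 20–39=35393, 40–59=105206, 60–79=64348
— Period 3 —
Births: 35393 * 0.366 = 12954  |  105206 * 0.242 = 25460 → total 38414
20–39: 56157 * 0.949 = 53293
40–59: 35393 * 0.964 = 34119
60–79: 105206 * 0.96 = 100998
Net migration: 60–79 + 30 → 101028
Population now: 0–19=38414, 20–39=53293, 40–59=34119, 60–79=101028
Scenario B total after 3 periods: 226854
Difference B − A = 226854 − 215685 = 11169

11169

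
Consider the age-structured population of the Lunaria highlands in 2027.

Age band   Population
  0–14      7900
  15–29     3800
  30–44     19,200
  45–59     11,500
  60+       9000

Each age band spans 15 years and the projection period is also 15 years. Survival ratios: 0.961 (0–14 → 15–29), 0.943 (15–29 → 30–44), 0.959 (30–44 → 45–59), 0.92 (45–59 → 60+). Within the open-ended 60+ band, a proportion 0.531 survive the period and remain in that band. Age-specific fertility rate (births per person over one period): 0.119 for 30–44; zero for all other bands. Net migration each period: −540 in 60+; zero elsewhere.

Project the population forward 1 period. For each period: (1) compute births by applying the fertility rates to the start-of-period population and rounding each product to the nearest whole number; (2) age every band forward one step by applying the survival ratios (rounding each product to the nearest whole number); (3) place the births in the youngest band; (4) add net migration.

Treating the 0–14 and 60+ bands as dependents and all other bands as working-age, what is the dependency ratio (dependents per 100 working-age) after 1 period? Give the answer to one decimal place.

Let band 1 be 0–14 through band 5 = 60+.
After projecting period 1:
Births: 19200 * 0.119 = 2285
Band 2: 7900 * 0.961 = 7592
Band 3: 3800 * 0.943 = 3583
Band 4: 19200 * 0.959 = 18413
Band 5: 11500 * 0.92 + 9000 * 0.531 = 10580 + 4779 = 15359
Net migration: Band 5 − 540 → 14819
Population now: 0–14=2285, 15–29=7592, 30–44=3583, 45–59=18413, 60+=14819
Dependents (band 0–14 + band 60+) = 2285 + 14819 = 17104; working-age = 29588; ratio = 17104/29588 × 100 = 57.8

57.8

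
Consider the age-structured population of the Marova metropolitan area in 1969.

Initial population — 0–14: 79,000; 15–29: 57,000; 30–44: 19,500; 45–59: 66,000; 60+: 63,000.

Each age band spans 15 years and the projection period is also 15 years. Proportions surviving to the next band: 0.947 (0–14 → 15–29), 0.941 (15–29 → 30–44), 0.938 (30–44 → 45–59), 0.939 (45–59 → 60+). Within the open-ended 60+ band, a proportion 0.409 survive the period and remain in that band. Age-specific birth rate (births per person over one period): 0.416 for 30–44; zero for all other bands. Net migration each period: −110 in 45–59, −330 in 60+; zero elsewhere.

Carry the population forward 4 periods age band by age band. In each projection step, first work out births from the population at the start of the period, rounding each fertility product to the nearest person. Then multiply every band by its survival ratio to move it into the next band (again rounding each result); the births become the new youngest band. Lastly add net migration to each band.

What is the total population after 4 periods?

(Bands numbered youngest = 1 to oldest = 5.)
After projecting period 1:
Births: 19500 * 0.416 = 8112
Band 2: 79000 * 0.947 = 74813
Band 3: 57000 * 0.941 = 53637
Band 4: 19500 * 0.938 = 18291
Band 5: 66000 * 0.939 + 63000 * 0.409 = 61974 + 25767 = 87741
Net migration: Band 4 − 110 → 18181; Band 5 − 330 → 87411
→ [8112, 74813, 53637, 18181, 87411]
After projecting period 2:
Births: 53637 * 0.416 = 22313
Band 2: 8112 * 0.947 = 7682
Band 3: 74813 * 0.941 = 70399
Band 4: 53637 * 0.938 = 50312
Band 5: 18181 * 0.939 + 87411 * 0.409 = 17072 + 35751 = 52823
Net migration: Band 4 − 110 → 50202; Band 5 − 330 → 52493
→ [22313, 7682, 70399, 50202, 52493]
After projecting period 3:
Births: 70399 * 0.416 = 29286
Band 2: 22313 * 0.947 = 21130
Band 3: 7682 * 0.941 = 7229
Band 4: 70399 * 0.938 = 66034
Band 5: 50202 * 0.939 + 52493 * 0.409 = 47140 + 21470 = 68610
Net migration: Band 4 − 110 → 65924; Band 5 − 330 → 68280
→ [29286, 21130, 7229, 65924, 68280]
After projecting period 4:
Births: 7229 * 0.416 = 3007
Band 2: 29286 * 0.947 = 27734
Band 3: 21130 * 0.941 = 19883
Band 4: 7229 * 0.938 = 6781
Band 5: 65924 * 0.939 + 68280 * 0.409 = 61903 + 27927 = 89830
Net migration: Band 4 − 110 → 6671; Band 5 − 330 → 89500
→ [3007, 27734, 19883, 6671, 89500]
Total after period 4: 3007 + 27734 + 19883 + 6671 + 89500 = 146795

146795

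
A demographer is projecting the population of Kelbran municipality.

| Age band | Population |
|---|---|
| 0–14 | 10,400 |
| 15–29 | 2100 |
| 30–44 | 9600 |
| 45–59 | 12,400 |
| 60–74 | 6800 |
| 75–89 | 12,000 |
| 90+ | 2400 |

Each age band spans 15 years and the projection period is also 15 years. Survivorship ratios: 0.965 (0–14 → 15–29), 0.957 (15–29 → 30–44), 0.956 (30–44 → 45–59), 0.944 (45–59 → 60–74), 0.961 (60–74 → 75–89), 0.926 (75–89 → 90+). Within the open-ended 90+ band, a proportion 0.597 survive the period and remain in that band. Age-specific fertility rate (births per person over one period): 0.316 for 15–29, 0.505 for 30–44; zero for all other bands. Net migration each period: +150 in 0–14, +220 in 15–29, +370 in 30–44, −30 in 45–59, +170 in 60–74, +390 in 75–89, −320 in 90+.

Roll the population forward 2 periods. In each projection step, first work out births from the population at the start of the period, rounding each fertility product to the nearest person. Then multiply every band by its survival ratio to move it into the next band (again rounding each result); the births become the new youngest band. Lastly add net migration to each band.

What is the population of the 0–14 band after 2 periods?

4593

— Period 1 —
Births: 2100 * 0.316 = 664, 9600 * 0.505 = 4848 → 5512
15–29: 10400 * 0.965 = 10036
30–44: 2100 * 0.957 = 2010
45–59: 9600 * 0.956 = 9178
60–74: 12400 * 0.944 = 11706
75–89: 6800 * 0.961 = 6535
90+: 12000 * 0.926 + 2400 * 0.597 = 11112 + 1433 = 12545
Net migration: 0–14 + 150 → 5662; 15–29 + 220 → 10256; 30–44 + 370 → 2380; 45–59 − 30 → 9148; 60–74 + 170 → 11876; 75–89 + 390 → 6925; 90+ − 320 → 12225
→ [5662, 10256, 2380, 9148, 11876, 6925, 12225]
— Period 2 —
Births: 10256 * 0.316 = 3241, 2380 * 0.505 = 1202 → 4443
15–29: 5662 * 0.965 = 5464
30–44: 10256 * 0.957 = 9815
45–59: 2380 * 0.956 = 2275
60–74: 9148 * 0.944 = 8636
75–89: 11876 * 0.961 = 11413
90+: 6925 * 0.926 + 12225 * 0.597 = 6413 + 7298 = 13711
Net migration: 0–14 + 150 → 4593; 15–29 + 220 → 5684; 30–44 + 370 → 10185; 45–59 − 30 → 2245; 60–74 + 170 → 8806; 75–89 + 390 → 11803; 90+ − 320 → 13391
→ [4593, 5684, 10185, 2245, 8806, 11803, 13391]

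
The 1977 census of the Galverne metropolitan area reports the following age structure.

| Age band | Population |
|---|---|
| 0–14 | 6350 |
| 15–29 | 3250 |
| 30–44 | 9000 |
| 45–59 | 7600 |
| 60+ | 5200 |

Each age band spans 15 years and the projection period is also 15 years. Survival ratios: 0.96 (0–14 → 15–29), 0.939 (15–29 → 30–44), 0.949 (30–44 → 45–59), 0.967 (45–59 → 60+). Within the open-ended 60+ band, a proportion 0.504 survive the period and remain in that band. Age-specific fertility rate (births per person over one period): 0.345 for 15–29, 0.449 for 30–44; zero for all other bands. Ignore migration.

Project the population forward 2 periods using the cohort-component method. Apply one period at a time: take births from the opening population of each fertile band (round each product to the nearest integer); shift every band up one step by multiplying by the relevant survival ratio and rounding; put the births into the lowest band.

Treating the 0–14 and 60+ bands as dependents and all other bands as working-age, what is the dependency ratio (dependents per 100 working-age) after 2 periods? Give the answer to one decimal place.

123.4

After projecting period 1:
Births: 3250 * 0.345 = 1121, 9000 * 0.449 = 4041 — total 5162
15–29: 6350 * 0.96 = 6096
30–44: 3250 * 0.939 = 3052
45–59: 9000 * 0.949 = 8541
60+: 7600 * 0.967 + 5200 * 0.504 = 7349 + 2621 = 9970
End of period: [5162, 6096, 3052, 8541, 9970]
After projecting period 2:
Births: 6096 * 0.345 = 2103, 3052 * 0.449 = 1370 — total 3473
15–29: 5162 * 0.96 = 4956
30–44: 6096 * 0.939 = 5724
45–59: 3052 * 0.949 = 2896
60+: 8541 * 0.967 + 9970 * 0.504 = 8259 + 5025 = 13284
End of period: [3473, 4956, 5724, 2896, 13284]
Dependents (band 0–14 + band 60+) = 3473 + 13284 = 16757; working-age = 13576; ratio = 16757/13576 × 100 = 123.4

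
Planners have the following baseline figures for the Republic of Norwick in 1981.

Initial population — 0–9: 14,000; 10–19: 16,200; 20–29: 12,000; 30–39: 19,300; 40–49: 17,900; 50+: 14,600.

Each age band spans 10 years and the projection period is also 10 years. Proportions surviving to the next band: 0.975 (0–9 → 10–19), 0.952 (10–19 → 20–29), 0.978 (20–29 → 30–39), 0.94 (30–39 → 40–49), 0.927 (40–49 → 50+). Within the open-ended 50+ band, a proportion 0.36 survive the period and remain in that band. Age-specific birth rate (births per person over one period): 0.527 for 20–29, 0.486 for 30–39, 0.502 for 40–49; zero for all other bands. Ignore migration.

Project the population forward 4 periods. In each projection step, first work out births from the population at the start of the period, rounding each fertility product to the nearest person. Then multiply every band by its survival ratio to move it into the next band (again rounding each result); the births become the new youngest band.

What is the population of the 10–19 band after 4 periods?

19223

(Bands numbered youngest = 1 to oldest = 6.)
After projecting period 1:
Births: 12000 * 0.527 = 6324, 19300 * 0.486 = 9380, 17900 * 0.502 = 8986 → 24690
Band 2: 14000 * 0.975 = 13650
Band 3: 16200 * 0.952 = 15422
Band 4: 12000 * 0.978 = 11736
Band 5: 19300 * 0.94 = 18142
Band 6: 17900 * 0.927 + 14600 * 0.36 = 16593 + 5256 = 21849
→ [24690, 13650, 15422, 11736, 18142, 21849]
After projecting period 2:
Births: 15422 * 0.527 = 8127, 11736 * 0.486 = 5704, 18142 * 0.502 = 9107 → 22938
Band 2: 24690 * 0.975 = 24073
Band 3: 13650 * 0.952 = 12995
Band 4: 15422 * 0.978 = 15083
Band 5: 11736 * 0.94 = 11032
Band 6: 18142 * 0.927 + 21849 * 0.36 = 16818 + 7866 = 24684
→ [22938, 24073, 12995, 15083, 11032, 24684]
After projecting period 3:
Births: 12995 * 0.527 = 6848, 15083 * 0.486 = 7330, 11032 * 0.502 = 5538 → 19716
Band 2: 22938 * 0.975 = 22365
Band 3: 24073 * 0.952 = 22917
Band 4: 12995 * 0.978 = 12709
Band 5: 15083 * 0.94 = 14178
Band 6: 11032 * 0.927 + 24684 * 0.36 = 10227 + 8886 = 19113
→ [19716, 22365, 22917, 12709, 14178, 19113]
After projecting period 4:
Births: 22917 * 0.527 = 12077, 12709 * 0.486 = 6177, 14178 * 0.502 = 7117 → 25371
Band 2: 19716 * 0.975 = 19223
Band 3: 22365 * 0.952 = 21291
Band 4: 22917 * 0.978 = 22413
Band 5: 12709 * 0.94 = 11946
Band 6: 14178 * 0.927 + 19113 * 0.36 = 13143 + 6881 = 20024
→ [25371, 19223, 21291, 22413, 11946, 20024]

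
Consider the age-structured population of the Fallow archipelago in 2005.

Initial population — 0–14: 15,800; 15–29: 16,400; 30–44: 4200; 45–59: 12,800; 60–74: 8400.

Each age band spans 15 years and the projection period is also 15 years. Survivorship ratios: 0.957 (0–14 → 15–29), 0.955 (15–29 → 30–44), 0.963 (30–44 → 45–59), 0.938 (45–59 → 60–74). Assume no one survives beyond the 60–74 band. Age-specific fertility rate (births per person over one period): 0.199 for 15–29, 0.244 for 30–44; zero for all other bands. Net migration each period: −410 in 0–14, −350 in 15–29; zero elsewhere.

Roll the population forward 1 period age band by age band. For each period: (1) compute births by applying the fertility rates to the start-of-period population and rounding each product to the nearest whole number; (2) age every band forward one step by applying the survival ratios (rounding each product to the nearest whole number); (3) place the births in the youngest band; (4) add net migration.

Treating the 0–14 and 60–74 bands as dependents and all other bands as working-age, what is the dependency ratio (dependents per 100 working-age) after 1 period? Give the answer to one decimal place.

Let group 1 be 0–14 through group 5 = 60–74.
Period 1.
Births: 16400 × 0.199 = 3264 ; 4200 × 0.244 = 1025 → 4289
Group 2: 15800 × 0.957 = 15121
Group 3: 16400 × 0.955 = 15662
Group 4: 4200 × 0.963 = 4045
Group 5: 12800 × 0.938 = 12006
Net migration: Group 1 − 410 → 3879; Group 2 − 350 → 14771
Giving 3879 / 14771 / 15662 / 4045 / 12006.
Dependents (band 0–14 + band 60–74) = 3879 + 12006 = 15885; working-age = 34478; ratio = 15885/34478 × 100 = 46.1

46.1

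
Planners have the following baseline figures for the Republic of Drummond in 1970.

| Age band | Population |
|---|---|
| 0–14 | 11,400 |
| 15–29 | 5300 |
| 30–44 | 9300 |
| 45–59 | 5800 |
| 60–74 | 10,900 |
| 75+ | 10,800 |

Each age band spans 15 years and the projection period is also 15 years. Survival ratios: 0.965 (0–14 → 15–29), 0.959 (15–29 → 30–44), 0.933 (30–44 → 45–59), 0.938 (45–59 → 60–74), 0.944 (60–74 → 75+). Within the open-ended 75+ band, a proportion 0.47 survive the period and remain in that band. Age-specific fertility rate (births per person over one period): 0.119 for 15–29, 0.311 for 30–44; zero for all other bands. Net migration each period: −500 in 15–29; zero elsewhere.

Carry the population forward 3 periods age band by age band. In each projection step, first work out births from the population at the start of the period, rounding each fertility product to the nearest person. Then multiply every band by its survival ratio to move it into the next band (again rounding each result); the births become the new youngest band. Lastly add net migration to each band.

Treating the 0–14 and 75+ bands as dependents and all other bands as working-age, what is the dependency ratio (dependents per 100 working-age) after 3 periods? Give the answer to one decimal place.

After projecting period 1:
Births: 5300 × 0.119 = 631 ; 9300 × 0.311 = 2892 ⇒ total 3523
15–29: 11400 × 0.965 = 11001
30–44: 5300 × 0.959 = 5083
45–59: 9300 × 0.933 = 8677
60–74: 5800 × 0.938 = 5440
75+: 10900 × 0.944 + 10800 × 0.47 = 10290 + 5076 = 15366
Net migration: 15–29 − 500 → 10501
→ [3523, 10501, 5083, 8677, 5440, 15366]
After projecting period 2:
Births: 10501 × 0.119 = 1250 ; 5083 × 0.311 = 1581 ⇒ total 2831
15–29: 3523 × 0.965 = 3400
30–44: 10501 × 0.959 = 10070
45–59: 5083 × 0.933 = 4742
60–74: 8677 × 0.938 = 8139
75+: 5440 × 0.944 + 15366 × 0.47 = 5135 + 7222 = 12357
Net migration: 15–29 − 500 → 2900
→ [2831, 2900, 10070, 4742, 8139, 12357]
After projecting period 3:
Births: 2900 × 0.119 = 345 ; 10070 × 0.311 = 3132 ⇒ total 3477
15–29: 2831 × 0.965 = 2732
30–44: 2900 × 0.959 = 2781
45–59: 10070 × 0.933 = 9395
60–74: 4742 × 0.938 = 4448
75+: 8139 × 0.944 + 12357 × 0.47 = 7683 + 5808 = 13491
Net migration: 15–29 − 500 → 2232
→ [3477, 2232, 2781, 9395, 4448, 13491]
Dependents (band 0–14 + band 75+) = 3477 + 13491 = 16968; working-age = 18856; ratio = 16968/18856 × 100 = 90.0

90.0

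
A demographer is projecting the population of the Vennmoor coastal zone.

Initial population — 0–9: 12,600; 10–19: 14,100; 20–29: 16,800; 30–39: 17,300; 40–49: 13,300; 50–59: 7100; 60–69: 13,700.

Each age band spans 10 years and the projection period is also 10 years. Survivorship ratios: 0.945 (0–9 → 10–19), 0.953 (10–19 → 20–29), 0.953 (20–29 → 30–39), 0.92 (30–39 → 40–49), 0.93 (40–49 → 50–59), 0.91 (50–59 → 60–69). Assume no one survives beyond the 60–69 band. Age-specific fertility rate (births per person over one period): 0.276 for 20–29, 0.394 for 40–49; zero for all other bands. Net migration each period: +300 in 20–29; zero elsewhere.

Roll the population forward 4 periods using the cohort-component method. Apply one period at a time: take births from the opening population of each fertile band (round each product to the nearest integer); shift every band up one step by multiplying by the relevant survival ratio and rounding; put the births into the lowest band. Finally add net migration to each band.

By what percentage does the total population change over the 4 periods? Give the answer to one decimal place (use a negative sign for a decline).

(Bands numbered youngest = 1 to oldest = 7.)
Period 1.
Births: 16800 * 0.276 = 4637  |  13300 * 0.394 = 5240 → total 9877
Band 2: 12600 * 0.945 = 11907
Band 3: 14100 * 0.953 = 13437
Band 4: 16800 * 0.953 = 16010
Band 5: 17300 * 0.92 = 15916
Band 6: 13300 * 0.93 = 12369
Band 7: 7100 * 0.91 = 6461
Net migration: Band 3 + 300 → 13737
Population now: 0–9=9877, 10–19=11907, 20–29=13737, 30–39=16010, 40–49=15916, 50–59=12369, 60–69=6461
Period 2.
Births: 13737 * 0.276 = 3791  |  15916 * 0.394 = 6271 → total 10062
Band 2: 9877 * 0.945 = 9334
Band 3: 11907 * 0.953 = 11347
Band 4: 13737 * 0.953 = 13091
Band 5: 16010 * 0.92 = 14729
Band 6: 15916 * 0.93 = 14802
Band 7: 12369 * 0.91 = 11256
Net migration: Band 3 + 300 → 11647
Population now: 0–9=10062, 10–19=9334, 20–29=11647, 30–39=13091, 40–49=14729, 50–59=14802, 60–69=11256
Period 3.
Births: 11647 * 0.276 = 3215  |  14729 * 0.394 = 5803 → total 9018
Band 2: 10062 * 0.945 = 9509
Band 3: 9334 * 0.953 = 8895
Band 4: 11647 * 0.953 = 11100
Band 5: 13091 * 0.92 = 12044
Band 6: 14729 * 0.93 = 13698
Band 7: 14802 * 0.91 = 13470
Net migration: Band 3 + 300 → 9195
Population now: 0–9=9018, 10–19=9509, 20–29=9195, 30–39=11100, 40–49=12044, 50–59=13698, 60–69=13470
Period 4.
Births: 9195 * 0.276 = 2538  |  12044 * 0.394 = 4745 → total 7283
Band 2: 9018 * 0.945 = 8522
Band 3: 9509 * 0.953 = 9062
Band 4: 9195 * 0.953 = 8763
Band 5: 11100 * 0.92 = 10212
Band 6: 12044 * 0.93 = 11201
Band 7: 13698 * 0.91 = 12465
Net migration: Band 3 + 300 → 9362
Population now: 0–9=7283, 10–19=8522, 20–29=9362, 30–39=8763, 40–49=10212, 50–59=11201, 60–69=12465
Total: 94900 → 67808; change = -27092; percentage change = -28.5%

-28.5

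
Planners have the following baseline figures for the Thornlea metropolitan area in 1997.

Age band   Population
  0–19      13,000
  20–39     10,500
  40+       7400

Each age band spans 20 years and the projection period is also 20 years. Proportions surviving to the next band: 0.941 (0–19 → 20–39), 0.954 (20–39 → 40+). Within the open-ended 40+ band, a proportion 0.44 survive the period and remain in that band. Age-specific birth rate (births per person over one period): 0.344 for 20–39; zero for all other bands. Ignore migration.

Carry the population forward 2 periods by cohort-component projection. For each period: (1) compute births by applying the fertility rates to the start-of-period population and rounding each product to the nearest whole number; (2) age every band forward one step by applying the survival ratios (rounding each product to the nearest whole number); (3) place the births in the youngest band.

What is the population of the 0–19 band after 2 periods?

After projecting period 1:
Births: 10500 × 0.344 = 3612
20–39: 13000 × 0.941 = 12233
40+: 10500 × 0.954 + 7400 × 0.44 = 10017 + 3256 = 13273
Giving 3612 / 12233 / 13273.
After projecting period 2:
Births: 12233 × 0.344 = 4208
20–39: 3612 × 0.941 = 3399
40+: 12233 × 0.954 + 13273 × 0.44 = 11670 + 5840 = 17510
Giving 4208 / 3399 / 17510.

4208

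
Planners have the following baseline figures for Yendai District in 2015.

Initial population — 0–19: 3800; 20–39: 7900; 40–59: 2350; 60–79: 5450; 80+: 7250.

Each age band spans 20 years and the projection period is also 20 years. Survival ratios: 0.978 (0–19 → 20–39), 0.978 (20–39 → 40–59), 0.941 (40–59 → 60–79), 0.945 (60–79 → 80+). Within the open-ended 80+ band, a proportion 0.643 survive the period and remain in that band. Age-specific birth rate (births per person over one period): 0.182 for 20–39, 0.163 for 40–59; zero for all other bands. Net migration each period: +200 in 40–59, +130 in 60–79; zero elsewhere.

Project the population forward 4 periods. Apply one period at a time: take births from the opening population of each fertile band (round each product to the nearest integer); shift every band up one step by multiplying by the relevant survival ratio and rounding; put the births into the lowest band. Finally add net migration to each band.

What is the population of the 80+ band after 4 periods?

[period 1]
Births: 7900 × 0.182 = 1438  |  2350 × 0.163 = 383 ⇒ total 1821
20–39: 3800 × 0.978 = 3716
40–59: 7900 × 0.978 = 7726
60–79: 2350 × 0.941 = 2211
80+: 5450 × 0.945 + 7250 × 0.643 = 5150 + 4662 = 9812
Net migration: 40–59 + 200 → 7926; 60–79 + 130 → 2341
Giving 1821 / 3716 / 7926 / 2341 / 9812.
[period 2]
Births: 3716 × 0.182 = 676  |  7926 × 0.163 = 1292 ⇒ total 1968
20–39: 1821 × 0.978 = 1781
40–59: 3716 × 0.978 = 3634
60–79: 7926 × 0.941 = 7458
80+: 2341 × 0.945 + 9812 × 0.643 = 2212 + 6309 = 8521
Net migration: 40–59 + 200 → 3834; 60–79 + 130 → 7588
Giving 1968 / 1781 / 3834 / 7588 / 8521.
[period 3]
Births: 1781 × 0.182 = 324  |  3834 × 0.163 = 625 ⇒ total 949
20–39: 1968 × 0.978 = 1925
40–59: 1781 × 0.978 = 1742
60–79: 3834 × 0.941 = 3608
80+: 7588 × 0.945 + 8521 × 0.643 = 7171 + 5479 = 12650
Net migration: 40–59 + 200 → 1942; 60–79 + 130 → 3738
Giving 949 / 1925 / 1942 / 3738 / 12650.
[period 4]
Births: 1925 × 0.182 = 350  |  1942 × 0.163 = 317 ⇒ total 667
20–39: 949 × 0.978 = 928
40–59: 1925 × 0.978 = 1883
60–79: 1942 × 0.941 = 1827
80+: 3738 × 0.945 + 12650 × 0.643 = 3532 + 8134 = 11666
Net migration: 40–59 + 200 → 2083; 60–79 + 130 → 1957
Giving 667 / 928 / 2083 / 1957 / 11666.

11666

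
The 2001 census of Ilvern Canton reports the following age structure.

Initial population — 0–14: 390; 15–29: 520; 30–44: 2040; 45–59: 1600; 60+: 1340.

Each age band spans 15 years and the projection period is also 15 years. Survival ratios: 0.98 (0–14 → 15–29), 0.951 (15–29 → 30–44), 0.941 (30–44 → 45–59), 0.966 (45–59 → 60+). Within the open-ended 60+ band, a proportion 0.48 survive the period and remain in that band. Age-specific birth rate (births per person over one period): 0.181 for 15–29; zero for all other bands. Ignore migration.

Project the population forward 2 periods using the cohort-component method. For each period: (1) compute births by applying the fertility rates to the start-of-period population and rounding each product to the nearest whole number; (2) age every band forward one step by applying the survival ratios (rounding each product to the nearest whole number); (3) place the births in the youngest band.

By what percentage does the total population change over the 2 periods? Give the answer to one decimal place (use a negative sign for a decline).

[period 1]
Births: 520 * 0.181 = 94
15–29: 390 * 0.98 = 382
30–44: 520 * 0.951 = 495
45–59: 2040 * 0.941 = 1920
60+: 1600 * 0.966 + 1340 * 0.48 = 1546 + 643 = 2189
End of period: [94, 382, 495, 1920, 2189]
[period 2]
Births: 382 * 0.181 = 69
15–29: 94 * 0.98 = 92
30–44: 382 * 0.951 = 363
45–59: 495 * 0.941 = 466
60+: 1920 * 0.966 + 2189 * 0.48 = 1855 + 1051 = 2906
End of period: [69, 92, 363, 466, 2906]
Total: 5890 → 3896; change = -1994; percentage change = -33.9%

-33.9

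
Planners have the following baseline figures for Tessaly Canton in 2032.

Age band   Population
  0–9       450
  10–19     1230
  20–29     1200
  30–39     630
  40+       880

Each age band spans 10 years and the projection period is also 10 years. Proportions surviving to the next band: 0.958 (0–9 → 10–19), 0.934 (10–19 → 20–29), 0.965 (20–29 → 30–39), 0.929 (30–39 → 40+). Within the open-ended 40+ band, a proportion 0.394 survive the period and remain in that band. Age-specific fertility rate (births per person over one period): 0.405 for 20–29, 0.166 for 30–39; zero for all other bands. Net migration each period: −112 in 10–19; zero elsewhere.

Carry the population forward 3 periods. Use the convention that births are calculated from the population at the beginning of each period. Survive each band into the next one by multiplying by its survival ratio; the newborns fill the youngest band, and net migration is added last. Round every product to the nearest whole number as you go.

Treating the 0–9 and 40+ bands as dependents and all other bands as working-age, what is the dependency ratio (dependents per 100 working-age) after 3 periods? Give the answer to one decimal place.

Period 1.
Births: 1200 * 0.405 = 486  |  630 * 0.166 = 105 → 591
10–19: 450 * 0.958 = 431
20–29: 1230 * 0.934 = 1149
30–39: 1200 * 0.965 = 1158
40+: 630 * 0.929 + 880 * 0.394 = 585 + 347 = 932
Net migration: 10–19 − 112 → 319
Population now: 0–9=591, 10–19=319, 20–29=1149, 30–39=1158, 40+=932
Period 2.
Births: 1149 * 0.405 = 465  |  1158 * 0.166 = 192 → 657
10–19: 591 * 0.958 = 566
20–29: 319 * 0.934 = 298
30–39: 1149 * 0.965 = 1109
40+: 1158 * 0.929 + 932 * 0.394 = 1076 + 367 = 1443
Net migration: 10–19 − 112 → 454
Population now: 0–9=657, 10–19=454, 20–29=298, 30–39=1109, 40+=1443
Period 3.
Births: 298 * 0.405 = 121  |  1109 * 0.166 = 184 → 305
10–19: 657 * 0.958 = 629
20–29: 454 * 0.934 = 424
30–39: 298 * 0.965 = 288
40+: 1109 * 0.929 + 1443 * 0.394 = 1030 + 569 = 1599
Net migration: 10–19 − 112 → 517
Population now: 0–9=305, 10–19=517, 20–29=424, 30–39=288, 40+=1599
Dependents (band 0–9 + band 40+) = 305 + 1599 = 1904; working-age = 1229; ratio = 1904/1229 × 100 = 154.9

154.9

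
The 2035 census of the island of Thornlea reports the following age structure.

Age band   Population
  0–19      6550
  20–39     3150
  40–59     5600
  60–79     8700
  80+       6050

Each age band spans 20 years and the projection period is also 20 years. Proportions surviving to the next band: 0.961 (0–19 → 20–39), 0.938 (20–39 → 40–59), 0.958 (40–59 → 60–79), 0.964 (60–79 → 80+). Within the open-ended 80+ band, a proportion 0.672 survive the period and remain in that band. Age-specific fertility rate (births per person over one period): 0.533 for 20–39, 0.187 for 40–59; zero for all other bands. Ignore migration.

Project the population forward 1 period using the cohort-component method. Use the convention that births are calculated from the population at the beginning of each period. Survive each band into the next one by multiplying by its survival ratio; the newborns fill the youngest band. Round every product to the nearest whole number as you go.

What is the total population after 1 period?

29794

[period 1]
Births: 3150 * 0.533 = 1679 ; 5600 * 0.187 = 1047 → total 2726
20–39: 6550 * 0.961 = 6295
40–59: 3150 * 0.938 = 2955
60–79: 5600 * 0.958 = 5365
80+: 8700 * 0.964 + 6050 * 0.672 = 8387 + 4066 = 12453
Population now: 0–19=2726, 20–39=6295, 40–59=2955, 60–79=5365, 80+=12453
Total after period 1: 2726 + 6295 + 2955 + 5365 + 12453 = 29794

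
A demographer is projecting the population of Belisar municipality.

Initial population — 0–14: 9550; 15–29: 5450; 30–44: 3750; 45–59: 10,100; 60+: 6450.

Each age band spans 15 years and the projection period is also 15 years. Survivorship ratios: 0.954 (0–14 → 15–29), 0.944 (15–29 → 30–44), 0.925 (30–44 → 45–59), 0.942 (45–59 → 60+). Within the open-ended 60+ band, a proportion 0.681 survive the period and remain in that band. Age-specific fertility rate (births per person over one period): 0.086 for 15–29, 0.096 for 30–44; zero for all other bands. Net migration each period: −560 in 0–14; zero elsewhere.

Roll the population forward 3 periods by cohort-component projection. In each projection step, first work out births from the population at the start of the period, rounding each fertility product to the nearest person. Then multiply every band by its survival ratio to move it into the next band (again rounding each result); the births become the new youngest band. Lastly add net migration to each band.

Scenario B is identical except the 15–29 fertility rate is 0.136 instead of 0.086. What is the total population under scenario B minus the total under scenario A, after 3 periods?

[period 1]
Births: 5450 × 0.086 = 469, 3750 × 0.096 = 360 → 829
15–29: 9550 × 0.954 = 9111
30–44: 5450 × 0.944 = 5145
45–59: 3750 × 0.925 = 3469
60+: 10100 × 0.942 + 6450 × 0.681 = 9514 + 4392 = 13906
Net migration: 0–14 − 560 → 269
→ [269, 9111, 5145, 3469, 13906]
[period 2]
Births: 9111 × 0.086 = 784, 5145 × 0.096 = 494 → 1278
15–29: 269 × 0.954 = 257
30–44: 9111 × 0.944 = 8601
45–59: 5145 × 0.925 = 4759
60+: 3469 × 0.942 + 13906 × 0.681 = 3268 + 9470 = 12738
Net migration: 0–14 − 560 → 718
→ [718, 257, 8601, 4759, 12738]
[period 3]
Births: 257 × 0.086 = 22, 8601 × 0.096 = 826 → 848
15–29: 718 × 0.954 = 685
30–44: 257 × 0.944 = 243
45–59: 8601 × 0.925 = 7956
60+: 4759 × 0.942 + 12738 × 0.681 = 4483 + 8675 = 13158
Net migration: 0–14 − 560 → 288
→ [288, 685, 243, 7956, 13158]
Scenario A total after 3 periods: 22330
Scenario B projection —
[period 1]
Births: 5450 × 0.136 = 741, 3750 × 0.096 = 360 → 1101
15–29: 9550 × 0.954 = 9111
30–44: 5450 × 0.944 = 5145
45–59: 3750 × 0.925 = 3469
60+: 10100 × 0.942 + 6450 × 0.681 = 9514 + 4392 = 13906
Net migration: 0–14 − 560 → 541
→ [541, 9111, 5145, 3469, 13906]
[period 2]
Births: 9111 × 0.136 = 1239, 5145 × 0.096 = 494 → 1733
15–29: 541 × 0.954 = 516
30–44: 9111 × 0.944 = 8601
45–59: 5145 × 0.925 = 4759
60+: 3469 × 0.942 + 13906 × 0.681 = 3268 + 9470 = 12738
Net migration: 0–14 − 560 → 1173
→ [1173, 516, 8601, 4759, 12738]
[period 3]
Births: 516 × 0.136 = 70, 8601 × 0.096 = 826 → 896
15–29: 1173 × 0.954 = 1119
30–44: 516 × 0.944 = 487
45–59: 8601 × 0.925 = 7956
60+: 4759 × 0.942 + 12738 × 0.681 = 4483 + 8675 = 13158
Net migration: 0–14 − 560 → 336
→ [336, 1119, 487, 7956, 13158]
Scenario B total after 3 periods: 23056
Difference B − A = 23056 − 22330 = 726

726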